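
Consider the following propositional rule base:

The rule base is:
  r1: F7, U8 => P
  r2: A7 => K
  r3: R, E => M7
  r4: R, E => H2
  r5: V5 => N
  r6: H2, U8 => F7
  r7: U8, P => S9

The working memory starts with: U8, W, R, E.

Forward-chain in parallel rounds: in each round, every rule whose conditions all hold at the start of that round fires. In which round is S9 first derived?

Round 1 — r3, r4, derive M7, H2.
Round 2 — r6, derive F7.
Round 3 — r1, derive P.
Round 4 — r7, derive S9.
S9 first appears in round 4.

4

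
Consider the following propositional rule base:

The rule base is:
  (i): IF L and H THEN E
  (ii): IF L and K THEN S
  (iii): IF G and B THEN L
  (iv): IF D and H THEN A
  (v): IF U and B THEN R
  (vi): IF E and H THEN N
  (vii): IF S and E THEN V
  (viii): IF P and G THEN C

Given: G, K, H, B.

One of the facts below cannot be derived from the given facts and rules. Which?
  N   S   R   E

R

Round 1: (iii) [IF G and B THEN L]. New: L.
Round 2: (i) [IF L and H THEN E]; (ii) [IF L and K THEN S]. New: E, S.
Round 3: (vi) [IF E and H THEN N]; (vii) [IF S and E THEN V]. New: N, V.
Derived: E (round 2), N (round 3), S (round 2). R never appears in any round.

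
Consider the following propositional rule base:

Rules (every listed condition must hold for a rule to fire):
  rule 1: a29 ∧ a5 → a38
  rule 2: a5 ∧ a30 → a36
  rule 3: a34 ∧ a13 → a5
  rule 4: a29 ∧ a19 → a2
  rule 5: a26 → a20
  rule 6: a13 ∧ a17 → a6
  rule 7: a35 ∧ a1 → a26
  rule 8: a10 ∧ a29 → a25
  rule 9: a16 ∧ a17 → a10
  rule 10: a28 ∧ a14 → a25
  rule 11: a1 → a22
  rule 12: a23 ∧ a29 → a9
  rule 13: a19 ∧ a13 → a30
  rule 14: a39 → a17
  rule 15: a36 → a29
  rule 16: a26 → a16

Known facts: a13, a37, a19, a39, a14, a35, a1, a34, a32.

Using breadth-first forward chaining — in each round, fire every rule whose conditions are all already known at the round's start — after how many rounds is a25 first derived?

4

Round 1: rule 3 [a34 ∧ a13 → a5]; rule 7 [a35 ∧ a1 → a26]; rule 11 [a1 → a22]; rule 13 [a19 ∧ a13 → a30]; rule 14 [a39 → a17]. Adds a5, a26, a22, a30, a17.
Round 2: rule 2 [a5 ∧ a30 → a36]; rule 5 [a26 → a20]; rule 6 [a13 ∧ a17 → a6]; rule 16 [a26 → a16]. Adds a36, a20, a6, a16.
Round 3: rule 9 [a16 ∧ a17 → a10]; rule 15 [a36 → a29]. Adds a10, a29.
Round 4: rule 1 [a29 ∧ a5 → a38]; rule 4 [a29 ∧ a19 → a2]; rule 8 [a10 ∧ a29 → a25]. Adds a38, a2, a25.
a25 first appears in round 4.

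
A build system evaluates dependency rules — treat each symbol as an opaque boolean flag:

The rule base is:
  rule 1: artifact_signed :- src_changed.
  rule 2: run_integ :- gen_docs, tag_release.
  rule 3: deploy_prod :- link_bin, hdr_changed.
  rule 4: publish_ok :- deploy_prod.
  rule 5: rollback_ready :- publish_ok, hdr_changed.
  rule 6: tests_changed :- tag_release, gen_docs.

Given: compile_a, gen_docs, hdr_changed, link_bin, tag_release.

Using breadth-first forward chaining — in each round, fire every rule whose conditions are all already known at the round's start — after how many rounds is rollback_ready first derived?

Round 1 — rule 2, rule 3, rule 6, derive run_integ, deploy_prod, tests_changed.
Round 2 — rule 4, derive publish_ok.
Round 3 — rule 5, derive rollback_ready.
rollback_ready first appears in round 3.

3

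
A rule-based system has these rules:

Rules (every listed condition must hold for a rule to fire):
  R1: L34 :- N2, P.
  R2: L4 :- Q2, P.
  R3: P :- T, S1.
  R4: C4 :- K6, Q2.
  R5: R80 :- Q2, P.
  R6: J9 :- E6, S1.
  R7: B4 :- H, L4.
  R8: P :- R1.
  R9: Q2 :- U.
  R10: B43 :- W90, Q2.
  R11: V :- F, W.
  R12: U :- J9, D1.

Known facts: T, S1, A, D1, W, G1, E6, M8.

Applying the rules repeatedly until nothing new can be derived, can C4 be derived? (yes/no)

Round 1: R3 [P :- T, S1.]; R6 [J9 :- E6, S1.]. New: P, J9.
Round 2: R12 [U :- J9, D1.]. New: U.
Round 3: R9 [Q2 :- U.]. New: Q2.
Round 4: R2 [L4 :- Q2, P.]; R5 [R80 :- Q2, P.]. New: L4, R80.
Fixed point reached. C4 is concluded only by R4; R4 needs K6 (never derived).

no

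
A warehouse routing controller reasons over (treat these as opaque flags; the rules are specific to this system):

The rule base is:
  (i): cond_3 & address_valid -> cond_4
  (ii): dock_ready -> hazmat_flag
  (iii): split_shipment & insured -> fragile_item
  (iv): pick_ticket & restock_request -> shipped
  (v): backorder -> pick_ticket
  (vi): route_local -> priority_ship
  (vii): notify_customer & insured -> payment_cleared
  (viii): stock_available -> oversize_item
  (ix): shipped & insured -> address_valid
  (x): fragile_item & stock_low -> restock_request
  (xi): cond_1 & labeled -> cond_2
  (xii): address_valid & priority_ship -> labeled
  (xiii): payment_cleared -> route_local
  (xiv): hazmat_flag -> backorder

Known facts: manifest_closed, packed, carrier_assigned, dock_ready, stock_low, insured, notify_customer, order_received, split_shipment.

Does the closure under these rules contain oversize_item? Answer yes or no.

Round 1: (ii) [dock_ready -> hazmat_flag]; (iii) [split_shipment & insured -> fragile_item]; (vii) [notify_customer & insured -> payment_cleared]. Adds hazmat_flag, fragile_item, payment_cleared.
Round 2: (x) [fragile_item & stock_low -> restock_request]; (xiii) [payment_cleared -> route_local]; (xiv) [hazmat_flag -> backorder]. Adds restock_request, route_local, backorder.
Round 3: (v) [backorder -> pick_ticket]; (vi) [route_local -> priority_ship]. Adds pick_ticket, priority_ship.
Round 4: (iv) [pick_ticket & restock_request -> shipped]. Adds shipped.
Round 5: (ix) [shipped & insured -> address_valid]. Adds address_valid.
Round 6: (xii) [address_valid & priority_ship -> labeled]. Adds labeled.
Fixed point reached. oversize_item is concluded only by (viii); (viii) needs stock_available (never derived).

no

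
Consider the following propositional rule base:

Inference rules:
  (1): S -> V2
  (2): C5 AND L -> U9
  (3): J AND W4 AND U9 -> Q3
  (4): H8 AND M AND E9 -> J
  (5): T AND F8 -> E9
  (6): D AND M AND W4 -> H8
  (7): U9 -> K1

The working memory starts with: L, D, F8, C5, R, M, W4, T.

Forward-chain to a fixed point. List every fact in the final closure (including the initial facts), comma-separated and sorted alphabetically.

C5, D, E9, F8, H8, J, K1, L, M, Q3, R, T, U9, W4

Round 1 — (2), (5), (6), derive U9, E9, H8.
Round 2 — (4), (7), derive J, K1.
Round 3 — (3), derive Q3.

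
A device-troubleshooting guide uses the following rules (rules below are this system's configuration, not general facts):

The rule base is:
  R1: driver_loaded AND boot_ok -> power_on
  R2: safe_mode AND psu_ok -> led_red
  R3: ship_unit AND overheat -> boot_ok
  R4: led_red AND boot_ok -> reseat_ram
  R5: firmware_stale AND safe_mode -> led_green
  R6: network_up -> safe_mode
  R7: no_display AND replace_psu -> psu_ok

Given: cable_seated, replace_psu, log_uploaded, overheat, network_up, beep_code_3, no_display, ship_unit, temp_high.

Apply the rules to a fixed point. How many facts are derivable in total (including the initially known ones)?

14

Round 1 — R3, R6, R7, derive boot_ok, safe_mode, psu_ok.
Round 2 — R2, derive led_red.
Round 3 — R4, derive reseat_ram.
Closure: {beep_code_3, boot_ok, cable_seated, led_red, log_uploaded, network_up, no_display, overheat, psu_ok, replace_psu, reseat_ram, safe_mode, ship_unit, temp_high} — 14 facts.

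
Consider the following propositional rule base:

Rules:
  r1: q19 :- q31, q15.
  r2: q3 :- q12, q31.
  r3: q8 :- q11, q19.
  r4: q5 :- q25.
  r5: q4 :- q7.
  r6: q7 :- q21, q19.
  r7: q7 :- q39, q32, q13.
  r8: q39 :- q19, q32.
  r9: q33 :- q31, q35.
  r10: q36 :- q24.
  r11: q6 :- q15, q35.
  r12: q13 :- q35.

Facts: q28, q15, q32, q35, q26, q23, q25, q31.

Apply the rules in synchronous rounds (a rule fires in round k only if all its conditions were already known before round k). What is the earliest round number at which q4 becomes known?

4

Round 1: r1 [q19 :- q31, q15.]; r4 [q5 :- q25.]; r9 [q33 :- q31, q35.]; r11 [q6 :- q15, q35.]; r12 [q13 :- q35.]. Adds q19, q5, q33, q6, q13.
Round 2: r8 [q39 :- q19, q32.]. Adds q39.
Round 3: r7 [q7 :- q39, q32, q13.]. Adds q7.
Round 4: r5 [q4 :- q7.]. Adds q4.
q4 first appears in round 4.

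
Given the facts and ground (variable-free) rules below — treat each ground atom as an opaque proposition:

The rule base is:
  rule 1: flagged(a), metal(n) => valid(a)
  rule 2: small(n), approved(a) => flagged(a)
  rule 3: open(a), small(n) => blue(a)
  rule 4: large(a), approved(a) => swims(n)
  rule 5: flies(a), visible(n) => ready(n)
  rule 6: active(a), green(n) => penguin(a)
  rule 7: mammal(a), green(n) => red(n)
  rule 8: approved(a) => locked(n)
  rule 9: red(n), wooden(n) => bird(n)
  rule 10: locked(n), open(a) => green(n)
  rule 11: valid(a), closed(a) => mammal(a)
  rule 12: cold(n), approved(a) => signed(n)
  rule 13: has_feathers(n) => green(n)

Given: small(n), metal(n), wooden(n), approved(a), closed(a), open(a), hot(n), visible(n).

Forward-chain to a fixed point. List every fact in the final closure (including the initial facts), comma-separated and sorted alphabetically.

approved(a), bird(n), blue(a), closed(a), flagged(a), green(n), hot(n), locked(n), mammal(a), metal(n), open(a), red(n), small(n), valid(a), visible(n), wooden(n)

Round 1: rule 2 [small(n), approved(a) => flagged(a)]; rule 3 [open(a), small(n) => blue(a)]; rule 8 [approved(a) => locked(n)]. New: flagged(a), blue(a), locked(n).
Round 2: rule 1 [flagged(a), metal(n) => valid(a)]; rule 10 [locked(n), open(a) => green(n)]. New: valid(a), green(n).
Round 3: rule 11 [valid(a), closed(a) => mammal(a)]. New: mammal(a).
Round 4: rule 7 [mammal(a), green(n) => red(n)]. New: red(n).
Round 5: rule 9 [red(n), wooden(n) => bird(n)]. New: bird(n).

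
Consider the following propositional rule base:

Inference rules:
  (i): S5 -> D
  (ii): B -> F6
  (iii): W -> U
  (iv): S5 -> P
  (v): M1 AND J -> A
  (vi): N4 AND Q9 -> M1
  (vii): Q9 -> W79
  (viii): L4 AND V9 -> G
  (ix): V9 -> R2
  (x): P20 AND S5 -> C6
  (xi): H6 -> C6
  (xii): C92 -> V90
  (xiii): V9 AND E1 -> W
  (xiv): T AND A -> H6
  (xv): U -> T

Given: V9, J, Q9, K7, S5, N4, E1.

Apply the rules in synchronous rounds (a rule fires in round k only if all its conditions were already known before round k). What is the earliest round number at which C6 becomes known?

5

Round 1: (i) [S5 -> D]; (iv) [S5 -> P]; (vi) [N4 AND Q9 -> M1]; (vii) [Q9 -> W79]; (ix) [V9 -> R2]; (xiii) [V9 AND E1 -> W]. New: D, P, M1, W79, R2, W.
Round 2: (iii) [W -> U]; (v) [M1 AND J -> A]. New: U, A.
Round 3: (xv) [U -> T]. New: T.
Round 4: (xiv) [T AND A -> H6]. New: H6.
Round 5: (xi) [H6 -> C6]. New: C6.
C6 first appears in round 5.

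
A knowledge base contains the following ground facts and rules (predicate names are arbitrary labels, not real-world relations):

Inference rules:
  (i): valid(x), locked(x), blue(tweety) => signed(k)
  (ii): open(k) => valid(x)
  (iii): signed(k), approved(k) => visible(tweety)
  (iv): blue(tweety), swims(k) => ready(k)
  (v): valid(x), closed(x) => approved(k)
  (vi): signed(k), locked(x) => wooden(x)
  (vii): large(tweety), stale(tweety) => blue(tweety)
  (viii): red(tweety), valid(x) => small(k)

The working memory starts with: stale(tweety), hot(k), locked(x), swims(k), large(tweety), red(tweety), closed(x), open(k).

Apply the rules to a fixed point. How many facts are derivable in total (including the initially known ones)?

Round 1: (ii) [open(k) => valid(x)]; (vii) [large(tweety), stale(tweety) => blue(tweety)]. Adds valid(x), blue(tweety).
Round 2: (i) [valid(x), locked(x), blue(tweety) => signed(k)]; (iv) [blue(tweety), swims(k) => ready(k)]; (v) [valid(x), closed(x) => approved(k)]; (viii) [red(tweety), valid(x) => small(k)]. Adds signed(k), ready(k), approved(k), small(k).
Round 3: (iii) [signed(k), approved(k) => visible(tweety)]; (vi) [signed(k), locked(x) => wooden(x)]. Adds visible(tweety), wooden(x).
Closure: {approved(k), blue(tweety), closed(x), hot(k), large(tweety), locked(x), open(k), ready(k), red(tweety), signed(k), small(k), stale(tweety), swims(k), valid(x), visible(tweety), wooden(x)} — 16 facts.

16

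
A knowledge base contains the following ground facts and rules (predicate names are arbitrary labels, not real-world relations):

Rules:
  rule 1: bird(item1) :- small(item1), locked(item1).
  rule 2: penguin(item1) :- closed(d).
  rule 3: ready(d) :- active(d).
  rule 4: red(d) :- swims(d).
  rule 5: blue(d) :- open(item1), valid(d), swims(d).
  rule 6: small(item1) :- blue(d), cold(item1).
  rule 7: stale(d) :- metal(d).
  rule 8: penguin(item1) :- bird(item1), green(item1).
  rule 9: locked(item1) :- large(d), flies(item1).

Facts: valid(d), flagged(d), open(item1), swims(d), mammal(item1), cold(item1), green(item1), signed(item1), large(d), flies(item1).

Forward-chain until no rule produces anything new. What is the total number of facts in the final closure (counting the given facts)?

[1] rule 4 [red(d) :- swims(d).]; rule 5 [blue(d) :- open(item1), valid(d), swims(d).]; rule 9 [locked(item1) :- large(d), flies(item1).]. ⇒ new: red(d), blue(d), locked(item1).
[2] rule 6 [small(item1) :- blue(d), cold(item1).]. ⇒ new: small(item1).
[3] rule 1 [bird(item1) :- small(item1), locked(item1).]. ⇒ new: bird(item1).
[4] rule 8 [penguin(item1) :- bird(item1), green(item1).]. ⇒ new: penguin(item1).
Closure: {bird(item1), blue(d), cold(item1), flagged(d), flies(item1), green(item1), large(d), locked(item1), mammal(item1), open(item1), penguin(item1), red(d), signed(item1), small(item1), swims(d), valid(d)} — 16 facts.

16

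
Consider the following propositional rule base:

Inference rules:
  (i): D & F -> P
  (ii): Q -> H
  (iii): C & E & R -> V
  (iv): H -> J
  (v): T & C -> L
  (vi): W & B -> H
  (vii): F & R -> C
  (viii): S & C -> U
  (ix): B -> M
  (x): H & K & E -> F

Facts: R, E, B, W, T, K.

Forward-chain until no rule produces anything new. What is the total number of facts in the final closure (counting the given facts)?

[1] (vi) [W & B -> H]; (ix) [B -> M]. ⇒ new: H, M.
[2] (iv) [H -> J]; (x) [H & K & E -> F]. ⇒ new: J, F.
[3] (vii) [F & R -> C]. ⇒ new: C.
[4] (iii) [C & E & R -> V]; (v) [T & C -> L]. ⇒ new: V, L.
Closure: {B, C, E, F, H, J, K, L, M, R, T, V, W} — 13 facts.

13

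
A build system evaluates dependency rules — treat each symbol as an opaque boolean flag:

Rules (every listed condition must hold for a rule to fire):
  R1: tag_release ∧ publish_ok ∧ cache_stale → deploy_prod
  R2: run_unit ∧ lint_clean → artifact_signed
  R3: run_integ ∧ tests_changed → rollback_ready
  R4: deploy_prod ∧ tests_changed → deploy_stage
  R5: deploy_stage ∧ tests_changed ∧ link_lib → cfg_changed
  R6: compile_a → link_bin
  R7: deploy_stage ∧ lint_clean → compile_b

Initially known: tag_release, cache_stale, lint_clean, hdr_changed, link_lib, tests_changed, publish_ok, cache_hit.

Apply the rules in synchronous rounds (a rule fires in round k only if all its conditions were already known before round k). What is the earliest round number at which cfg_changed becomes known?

Round 1: R1 [tag_release ∧ publish_ok ∧ cache_stale → deploy_prod]. Adds deploy_prod.
Round 2: R4 [deploy_prod ∧ tests_changed → deploy_stage]. Adds deploy_stage.
Round 3: R5 [deploy_stage ∧ tests_changed ∧ link_lib → cfg_changed]; R7 [deploy_stage ∧ lint_clean → compile_b]. Adds cfg_changed, compile_b.
cfg_changed first appears in round 3.

3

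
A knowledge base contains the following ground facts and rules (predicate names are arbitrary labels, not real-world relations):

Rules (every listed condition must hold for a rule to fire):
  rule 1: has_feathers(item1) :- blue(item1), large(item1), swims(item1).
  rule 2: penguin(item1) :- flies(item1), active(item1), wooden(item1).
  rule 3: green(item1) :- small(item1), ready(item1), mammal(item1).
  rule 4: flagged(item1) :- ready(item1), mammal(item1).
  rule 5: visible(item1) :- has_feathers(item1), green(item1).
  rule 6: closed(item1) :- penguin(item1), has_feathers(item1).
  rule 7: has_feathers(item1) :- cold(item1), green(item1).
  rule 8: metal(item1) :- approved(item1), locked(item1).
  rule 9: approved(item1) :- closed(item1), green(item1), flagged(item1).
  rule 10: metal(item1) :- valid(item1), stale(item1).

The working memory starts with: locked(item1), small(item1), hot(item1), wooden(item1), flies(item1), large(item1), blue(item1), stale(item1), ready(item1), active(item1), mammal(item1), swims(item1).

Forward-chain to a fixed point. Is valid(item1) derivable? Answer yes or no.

no

Round 1: rule 1 [has_feathers(item1) :- blue(item1), large(item1), swims(item1).]; rule 2 [penguin(item1) :- flies(item1), active(item1), wooden(item1).]; rule 3 [green(item1) :- small(item1), ready(item1), mammal(item1).]; rule 4 [flagged(item1) :- ready(item1), mammal(item1).]. Adds has_feathers(item1), penguin(item1), green(item1), flagged(item1).
Round 2: rule 5 [visible(item1) :- has_feathers(item1), green(item1).]; rule 6 [closed(item1) :- penguin(item1), has_feathers(item1).]. Adds visible(item1), closed(item1).
Round 3: rule 9 [approved(item1) :- closed(item1), green(item1), flagged(item1).]. Adds approved(item1).
Round 4: rule 8 [metal(item1) :- approved(item1), locked(item1).]. Adds metal(item1).
Fixed point reached. No rule has valid(item1) as a consequent, and it is not given.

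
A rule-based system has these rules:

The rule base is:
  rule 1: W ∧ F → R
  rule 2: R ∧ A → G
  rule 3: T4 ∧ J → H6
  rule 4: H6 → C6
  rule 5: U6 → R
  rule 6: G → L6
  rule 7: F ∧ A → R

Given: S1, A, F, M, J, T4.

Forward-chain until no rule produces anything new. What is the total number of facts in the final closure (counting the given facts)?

11

[1] rule 3 [T4 ∧ J → H6]; rule 7 [F ∧ A → R]. ⇒ new: H6, R.
[2] rule 2 [R ∧ A → G]; rule 4 [H6 → C6]. ⇒ new: G, C6.
[3] rule 6 [G → L6]. ⇒ new: L6.
Closure: {A, C6, F, G, H6, J, L6, M, R, S1, T4} — 11 facts.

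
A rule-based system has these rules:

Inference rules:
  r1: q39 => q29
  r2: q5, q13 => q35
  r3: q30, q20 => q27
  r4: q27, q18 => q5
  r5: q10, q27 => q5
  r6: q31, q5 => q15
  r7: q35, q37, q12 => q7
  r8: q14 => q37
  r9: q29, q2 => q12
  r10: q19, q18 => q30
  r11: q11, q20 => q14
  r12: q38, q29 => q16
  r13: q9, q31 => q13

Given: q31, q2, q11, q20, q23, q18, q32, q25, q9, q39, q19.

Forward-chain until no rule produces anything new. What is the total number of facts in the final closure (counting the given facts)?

Round 1: r1 [q39 => q29]; r10 [q19, q18 => q30]; r11 [q11, q20 => q14]; r13 [q9, q31 => q13]. Adds q29, q30, q14, q13.
Round 2: r3 [q30, q20 => q27]; r8 [q14 => q37]; r9 [q29, q2 => q12]. Adds q27, q37, q12.
Round 3: r4 [q27, q18 => q5]. Adds q5.
Round 4: r2 [q5, q13 => q35]; r6 [q31, q5 => q15]. Adds q35, q15.
Round 5: r7 [q35, q37, q12 => q7]. Adds q7.
Closure: {q11, q12, q13, q14, q15, q18, q19, q2, q20, q23, q25, q27, q29, q30, q31, q32, q35, q37, q39, q5, q7, q9} — 22 facts.

22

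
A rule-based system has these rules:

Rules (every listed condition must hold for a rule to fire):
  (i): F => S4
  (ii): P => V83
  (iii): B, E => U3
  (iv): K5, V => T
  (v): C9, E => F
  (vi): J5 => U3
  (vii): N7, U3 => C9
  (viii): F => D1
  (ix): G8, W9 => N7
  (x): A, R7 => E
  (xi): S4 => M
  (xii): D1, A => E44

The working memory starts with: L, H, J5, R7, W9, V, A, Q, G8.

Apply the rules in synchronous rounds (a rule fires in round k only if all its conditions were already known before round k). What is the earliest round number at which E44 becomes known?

5

Round 1: (vi) [J5 => U3]; (ix) [G8, W9 => N7]; (x) [A, R7 => E]. Adds U3, N7, E.
Round 2: (vii) [N7, U3 => C9]. Adds C9.
Round 3: (v) [C9, E => F]. Adds F.
Round 4: (i) [F => S4]; (viii) [F => D1]. Adds S4, D1.
Round 5: (xi) [S4 => M]; (xii) [D1, A => E44]. Adds M, E44.
E44 first appears in round 5.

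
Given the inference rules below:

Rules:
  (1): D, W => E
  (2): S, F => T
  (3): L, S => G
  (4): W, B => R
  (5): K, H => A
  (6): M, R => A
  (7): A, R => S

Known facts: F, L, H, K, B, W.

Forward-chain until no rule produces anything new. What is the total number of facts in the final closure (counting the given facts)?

Round 1 fires (4), (5), giving R, A.
Round 2 fires (7), giving S.
Round 3 fires (2), (3), giving T, G.
Closure: {A, B, F, G, H, K, L, R, S, T, W} — 11 facts.

11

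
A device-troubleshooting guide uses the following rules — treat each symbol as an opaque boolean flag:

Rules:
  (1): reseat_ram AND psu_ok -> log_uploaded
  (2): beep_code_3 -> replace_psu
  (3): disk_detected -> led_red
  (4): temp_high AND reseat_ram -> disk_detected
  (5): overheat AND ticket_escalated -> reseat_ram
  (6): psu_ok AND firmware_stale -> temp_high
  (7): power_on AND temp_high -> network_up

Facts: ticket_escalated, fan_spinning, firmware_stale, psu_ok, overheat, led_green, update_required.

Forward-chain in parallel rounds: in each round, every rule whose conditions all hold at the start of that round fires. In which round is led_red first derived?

3

Round 1 — (5), (6), derive reseat_ram, temp_high.
Round 2 — (1), (4), derive log_uploaded, disk_detected.
Round 3 — (3), derive led_red.
led_red first appears in round 3.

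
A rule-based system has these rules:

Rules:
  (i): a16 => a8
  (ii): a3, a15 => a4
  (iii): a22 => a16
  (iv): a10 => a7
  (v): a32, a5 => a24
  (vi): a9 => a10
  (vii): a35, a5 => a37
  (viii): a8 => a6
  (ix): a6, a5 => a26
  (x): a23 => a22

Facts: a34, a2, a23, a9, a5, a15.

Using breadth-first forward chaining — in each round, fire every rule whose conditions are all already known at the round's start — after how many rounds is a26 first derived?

Round 1: (vi) [a9 => a10]; (x) [a23 => a22]. New: a10, a22.
Round 2: (iii) [a22 => a16]; (iv) [a10 => a7]. New: a16, a7.
Round 3: (i) [a16 => a8]. New: a8.
Round 4: (viii) [a8 => a6]. New: a6.
Round 5: (ix) [a6, a5 => a26]. New: a26.
a26 first appears in round 5.

5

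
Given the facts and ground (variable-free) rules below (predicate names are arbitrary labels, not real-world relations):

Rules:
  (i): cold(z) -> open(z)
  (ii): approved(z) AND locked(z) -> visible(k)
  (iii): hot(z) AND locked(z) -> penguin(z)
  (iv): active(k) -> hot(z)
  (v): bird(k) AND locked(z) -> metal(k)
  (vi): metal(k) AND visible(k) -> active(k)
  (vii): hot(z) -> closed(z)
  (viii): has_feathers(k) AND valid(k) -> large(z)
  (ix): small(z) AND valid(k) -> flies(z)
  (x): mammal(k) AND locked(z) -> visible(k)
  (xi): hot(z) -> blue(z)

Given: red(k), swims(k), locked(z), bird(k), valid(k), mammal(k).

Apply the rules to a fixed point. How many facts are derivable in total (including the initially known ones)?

Round 1 fires (v), (x), giving metal(k), visible(k).
Round 2 fires (vi), giving active(k).
Round 3 fires (iv), giving hot(z).
Round 4 fires (iii), (vii), (xi), giving penguin(z), closed(z), blue(z).
Closure: {active(k), bird(k), blue(z), closed(z), hot(z), locked(z), mammal(k), metal(k), penguin(z), red(k), swims(k), valid(k), visible(k)} — 13 facts.

13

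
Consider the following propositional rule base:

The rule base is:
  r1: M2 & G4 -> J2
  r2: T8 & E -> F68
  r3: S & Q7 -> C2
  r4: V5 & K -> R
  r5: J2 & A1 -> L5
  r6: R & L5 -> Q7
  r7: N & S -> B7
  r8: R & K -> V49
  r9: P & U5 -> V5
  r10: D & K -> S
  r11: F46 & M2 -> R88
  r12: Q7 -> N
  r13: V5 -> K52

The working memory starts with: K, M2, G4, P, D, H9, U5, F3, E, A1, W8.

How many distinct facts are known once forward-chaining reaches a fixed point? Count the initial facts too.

22

[1] r1 [M2 & G4 -> J2]; r9 [P & U5 -> V5]; r10 [D & K -> S]. ⇒ new: J2, V5, S.
[2] r4 [V5 & K -> R]; r5 [J2 & A1 -> L5]; r13 [V5 -> K52]. ⇒ new: R, L5, K52.
[3] r6 [R & L5 -> Q7]; r8 [R & K -> V49]. ⇒ new: Q7, V49.
[4] r3 [S & Q7 -> C2]; r12 [Q7 -> N]. ⇒ new: C2, N.
[5] r7 [N & S -> B7]. ⇒ new: B7.
Closure: {A1, B7, C2, D, E, F3, G4, H9, J2, K, K52, L5, M2, N, P, Q7, R, S, U5, V49, V5, W8} — 22 facts.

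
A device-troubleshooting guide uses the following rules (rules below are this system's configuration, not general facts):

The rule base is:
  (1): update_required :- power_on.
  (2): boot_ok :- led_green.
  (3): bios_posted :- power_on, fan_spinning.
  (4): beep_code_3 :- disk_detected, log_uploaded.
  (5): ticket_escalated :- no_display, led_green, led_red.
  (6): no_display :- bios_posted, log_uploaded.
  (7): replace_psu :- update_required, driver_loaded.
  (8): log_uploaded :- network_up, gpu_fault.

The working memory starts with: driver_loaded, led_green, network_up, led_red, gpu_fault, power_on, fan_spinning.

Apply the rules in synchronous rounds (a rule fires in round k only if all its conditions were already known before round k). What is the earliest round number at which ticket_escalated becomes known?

Round 1 fires (1), (2), (3), (8), giving update_required, boot_ok, bios_posted, log_uploaded.
Round 2 fires (6), (7), giving no_display, replace_psu.
Round 3 fires (5), giving ticket_escalated.
ticket_escalated first appears in round 3.

3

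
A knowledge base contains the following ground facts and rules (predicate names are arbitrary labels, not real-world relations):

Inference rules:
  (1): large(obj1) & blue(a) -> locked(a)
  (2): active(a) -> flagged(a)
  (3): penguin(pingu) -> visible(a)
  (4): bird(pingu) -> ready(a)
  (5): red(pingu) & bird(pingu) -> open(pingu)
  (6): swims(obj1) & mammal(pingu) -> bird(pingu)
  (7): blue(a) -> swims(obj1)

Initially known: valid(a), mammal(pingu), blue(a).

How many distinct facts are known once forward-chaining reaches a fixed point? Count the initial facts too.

Round 1: (7) [blue(a) -> swims(obj1)]. New: swims(obj1).
Round 2: (6) [swims(obj1) & mammal(pingu) -> bird(pingu)]. New: bird(pingu).
Round 3: (4) [bird(pingu) -> ready(a)]. New: ready(a).
Closure: {bird(pingu), blue(a), mammal(pingu), ready(a), swims(obj1), valid(a)} — 6 facts.

6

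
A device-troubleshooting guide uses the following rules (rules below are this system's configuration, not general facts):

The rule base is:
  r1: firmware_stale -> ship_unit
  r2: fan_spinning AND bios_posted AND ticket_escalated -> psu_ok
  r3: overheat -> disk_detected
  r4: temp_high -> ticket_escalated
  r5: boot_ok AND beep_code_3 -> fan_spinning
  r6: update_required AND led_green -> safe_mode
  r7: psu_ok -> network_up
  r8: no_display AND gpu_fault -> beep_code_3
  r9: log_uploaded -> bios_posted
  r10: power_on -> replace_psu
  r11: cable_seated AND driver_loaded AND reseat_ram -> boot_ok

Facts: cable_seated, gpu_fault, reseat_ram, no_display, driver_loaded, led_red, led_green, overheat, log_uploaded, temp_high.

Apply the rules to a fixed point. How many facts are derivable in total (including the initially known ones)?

18

Round 1: r3 [overheat -> disk_detected]; r4 [temp_high -> ticket_escalated]; r8 [no_display AND gpu_fault -> beep_code_3]; r9 [log_uploaded -> bios_posted]; r11 [cable_seated AND driver_loaded AND reseat_ram -> boot_ok]. Adds disk_detected, ticket_escalated, beep_code_3, bios_posted, boot_ok.
Round 2: r5 [boot_ok AND beep_code_3 -> fan_spinning]. Adds fan_spinning.
Round 3: r2 [fan_spinning AND bios_posted AND ticket_escalated -> psu_ok]. Adds psu_ok.
Round 4: r7 [psu_ok -> network_up]. Adds network_up.
Closure: {beep_code_3, bios_posted, boot_ok, cable_seated, disk_detected, driver_loaded, fan_spinning, gpu_fault, led_green, led_red, log_uploaded, network_up, no_display, overheat, psu_ok, reseat_ram, temp_high, ticket_escalated} — 18 facts.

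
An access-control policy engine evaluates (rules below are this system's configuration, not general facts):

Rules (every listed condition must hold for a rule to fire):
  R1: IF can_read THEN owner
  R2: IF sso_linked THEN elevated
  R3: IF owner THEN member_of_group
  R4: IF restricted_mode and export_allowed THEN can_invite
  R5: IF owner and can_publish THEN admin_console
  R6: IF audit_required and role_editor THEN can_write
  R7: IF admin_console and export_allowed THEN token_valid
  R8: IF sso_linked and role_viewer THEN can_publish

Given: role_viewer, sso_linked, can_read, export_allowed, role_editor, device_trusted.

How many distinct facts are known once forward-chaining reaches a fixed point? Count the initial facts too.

Round 1: R1 [IF can_read THEN owner]; R2 [IF sso_linked THEN elevated]; R8 [IF sso_linked and role_viewer THEN can_publish]. New: owner, elevated, can_publish.
Round 2: R3 [IF owner THEN member_of_group]; R5 [IF owner and can_publish THEN admin_console]. New: member_of_group, admin_console.
Round 3: R7 [IF admin_console and export_allowed THEN token_valid]. New: token_valid.
Closure: {admin_console, can_publish, can_read, device_trusted, elevated, export_allowed, member_of_group, owner, role_editor, role_viewer, sso_linked, token_valid} — 12 facts.

12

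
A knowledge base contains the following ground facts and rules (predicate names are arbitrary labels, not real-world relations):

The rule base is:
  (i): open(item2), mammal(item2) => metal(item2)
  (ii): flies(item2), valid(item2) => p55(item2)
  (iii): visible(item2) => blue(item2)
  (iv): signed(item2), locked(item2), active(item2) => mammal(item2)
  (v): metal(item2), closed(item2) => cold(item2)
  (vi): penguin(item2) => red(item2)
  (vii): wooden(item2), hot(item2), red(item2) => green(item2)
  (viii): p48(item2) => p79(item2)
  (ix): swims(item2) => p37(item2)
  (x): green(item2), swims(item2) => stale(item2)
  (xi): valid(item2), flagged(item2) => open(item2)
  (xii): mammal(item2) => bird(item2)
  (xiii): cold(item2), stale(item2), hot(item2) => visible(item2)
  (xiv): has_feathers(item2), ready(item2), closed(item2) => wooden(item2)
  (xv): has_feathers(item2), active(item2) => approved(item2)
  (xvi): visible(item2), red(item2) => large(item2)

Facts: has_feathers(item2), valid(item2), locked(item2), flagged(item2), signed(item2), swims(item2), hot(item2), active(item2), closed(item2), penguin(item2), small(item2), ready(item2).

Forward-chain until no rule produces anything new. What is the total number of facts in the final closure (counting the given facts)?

Round 1: (iv) [signed(item2), locked(item2), active(item2) => mammal(item2)]; (vi) [penguin(item2) => red(item2)]; (ix) [swims(item2) => p37(item2)]; (xi) [valid(item2), flagged(item2) => open(item2)]; (xiv) [has_feathers(item2), ready(item2), closed(item2) => wooden(item2)]; (xv) [has_feathers(item2), active(item2) => approved(item2)]. Adds mammal(item2), red(item2), p37(item2), open(item2), wooden(item2), approved(item2).
Round 2: (i) [open(item2), mammal(item2) => metal(item2)]; (vii) [wooden(item2), hot(item2), red(item2) => green(item2)]; (xii) [mammal(item2) => bird(item2)]. Adds metal(item2), green(item2), bird(item2).
Round 3: (v) [metal(item2), closed(item2) => cold(item2)]; (x) [green(item2), swims(item2) => stale(item2)]. Adds cold(item2), stale(item2).
Round 4: (xiii) [cold(item2), stale(item2), hot(item2) => visible(item2)]. Adds visible(item2).
Round 5: (iii) [visible(item2) => blue(item2)]; (xvi) [visible(item2), red(item2) => large(item2)]. Adds blue(item2), large(item2).
Closure: {active(item2), approved(item2), bird(item2), blue(item2), closed(item2), cold(item2), flagged(item2), green(item2), has_feathers(item2), hot(item2), large(item2), locked(item2), mammal(item2), metal(item2), open(item2), p37(item2), penguin(item2), ready(item2), red(item2), signed(item2), small(item2), stale(item2), swims(item2), valid(item2), visible(item2), wooden(item2)} — 26 facts.

26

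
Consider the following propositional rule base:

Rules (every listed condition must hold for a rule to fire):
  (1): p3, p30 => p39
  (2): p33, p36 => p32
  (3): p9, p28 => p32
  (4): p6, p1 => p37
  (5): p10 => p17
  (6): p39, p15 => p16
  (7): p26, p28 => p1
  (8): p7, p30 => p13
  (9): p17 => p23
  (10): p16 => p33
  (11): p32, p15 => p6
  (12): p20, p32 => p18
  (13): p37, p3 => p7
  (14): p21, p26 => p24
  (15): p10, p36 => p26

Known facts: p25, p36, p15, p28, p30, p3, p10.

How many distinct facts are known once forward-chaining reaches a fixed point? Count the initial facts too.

19

Round 1 fires (1), (5), (15), giving p39, p17, p26.
Round 2 fires (6), (7), (9), giving p16, p1, p23.
Round 3 fires (10), giving p33.
Round 4 fires (2), giving p32.
Round 5 fires (11), giving p6.
Round 6 fires (4), giving p37.
Round 7 fires (13), giving p7.
Round 8 fires (8), giving p13.
Closure: {p1, p10, p13, p15, p16, p17, p23, p25, p26, p28, p3, p30, p32, p33, p36, p37, p39, p6, p7} — 19 facts.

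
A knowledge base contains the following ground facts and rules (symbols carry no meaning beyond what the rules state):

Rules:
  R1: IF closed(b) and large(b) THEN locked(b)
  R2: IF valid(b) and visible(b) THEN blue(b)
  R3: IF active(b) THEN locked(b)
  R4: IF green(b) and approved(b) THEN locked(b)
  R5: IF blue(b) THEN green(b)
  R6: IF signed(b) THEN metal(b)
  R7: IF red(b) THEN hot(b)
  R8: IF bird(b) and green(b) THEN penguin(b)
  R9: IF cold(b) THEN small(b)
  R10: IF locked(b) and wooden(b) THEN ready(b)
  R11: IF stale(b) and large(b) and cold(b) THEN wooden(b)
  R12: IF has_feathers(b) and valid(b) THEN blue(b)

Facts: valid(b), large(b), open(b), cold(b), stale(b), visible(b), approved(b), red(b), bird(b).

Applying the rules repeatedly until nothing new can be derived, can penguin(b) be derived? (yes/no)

[1] R2 [IF valid(b) and visible(b) THEN blue(b)]; R7 [IF red(b) THEN hot(b)]; R9 [IF cold(b) THEN small(b)]; R11 [IF stale(b) and large(b) and cold(b) THEN wooden(b)]. ⇒ new: blue(b), hot(b), small(b), wooden(b).
[2] R5 [IF blue(b) THEN green(b)]. ⇒ new: green(b).
[3] R4 [IF green(b) and approved(b) THEN locked(b)]; R8 [IF bird(b) and green(b) THEN penguin(b)]. ⇒ new: locked(b), penguin(b).
[4] R10 [IF locked(b) and wooden(b) THEN ready(b)]. ⇒ new: ready(b).
penguin(b) appears in round 3, so it is derivable.

yes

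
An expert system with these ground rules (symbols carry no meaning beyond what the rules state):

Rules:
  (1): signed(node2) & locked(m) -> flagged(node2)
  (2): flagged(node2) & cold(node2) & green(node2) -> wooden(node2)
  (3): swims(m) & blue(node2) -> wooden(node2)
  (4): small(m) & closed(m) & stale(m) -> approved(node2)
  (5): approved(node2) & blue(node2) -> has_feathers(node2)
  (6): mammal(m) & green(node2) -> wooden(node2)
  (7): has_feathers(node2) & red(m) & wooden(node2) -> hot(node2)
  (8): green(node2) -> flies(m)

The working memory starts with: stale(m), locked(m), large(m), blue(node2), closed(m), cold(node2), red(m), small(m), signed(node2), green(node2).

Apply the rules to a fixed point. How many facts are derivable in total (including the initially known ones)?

Round 1 — (1), (4), (8), derive flagged(node2), approved(node2), flies(m).
Round 2 — (2), (5), derive wooden(node2), has_feathers(node2).
Round 3 — (7), derive hot(node2).
Closure: {approved(node2), blue(node2), closed(m), cold(node2), flagged(node2), flies(m), green(node2), has_feathers(node2), hot(node2), large(m), locked(m), red(m), signed(node2), small(m), stale(m), wooden(node2)} — 16 facts.

16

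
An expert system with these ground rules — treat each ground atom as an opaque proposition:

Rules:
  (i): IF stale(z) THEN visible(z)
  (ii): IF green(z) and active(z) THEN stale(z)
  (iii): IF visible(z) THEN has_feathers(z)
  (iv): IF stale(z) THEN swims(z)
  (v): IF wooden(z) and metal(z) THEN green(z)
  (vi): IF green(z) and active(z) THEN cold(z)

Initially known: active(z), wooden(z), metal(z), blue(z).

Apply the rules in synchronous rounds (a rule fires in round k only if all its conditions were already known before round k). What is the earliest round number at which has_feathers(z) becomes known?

4

[1] (v) [IF wooden(z) and metal(z) THEN green(z)]. ⇒ new: green(z).
[2] (ii) [IF green(z) and active(z) THEN stale(z)]; (vi) [IF green(z) and active(z) THEN cold(z)]. ⇒ new: stale(z), cold(z).
[3] (i) [IF stale(z) THEN visible(z)]; (iv) [IF stale(z) THEN swims(z)]. ⇒ new: visible(z), swims(z).
[4] (iii) [IF visible(z) THEN has_feathers(z)]. ⇒ new: has_feathers(z).
has_feathers(z) first appears in round 4.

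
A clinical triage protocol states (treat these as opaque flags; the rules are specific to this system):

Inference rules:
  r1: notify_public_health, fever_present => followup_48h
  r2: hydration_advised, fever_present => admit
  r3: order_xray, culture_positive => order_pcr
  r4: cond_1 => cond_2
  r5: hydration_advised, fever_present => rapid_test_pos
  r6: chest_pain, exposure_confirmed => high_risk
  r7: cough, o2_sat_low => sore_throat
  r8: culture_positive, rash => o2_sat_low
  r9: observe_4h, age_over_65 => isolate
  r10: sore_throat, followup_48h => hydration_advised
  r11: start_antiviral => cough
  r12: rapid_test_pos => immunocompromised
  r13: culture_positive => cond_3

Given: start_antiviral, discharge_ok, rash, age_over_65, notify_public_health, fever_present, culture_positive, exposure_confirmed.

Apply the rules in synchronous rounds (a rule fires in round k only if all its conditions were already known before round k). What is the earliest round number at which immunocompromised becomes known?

5

[1] r1 [notify_public_health, fever_present => followup_48h]; r8 [culture_positive, rash => o2_sat_low]; r11 [start_antiviral => cough]; r13 [culture_positive => cond_3]. ⇒ new: followup_48h, o2_sat_low, cough, cond_3.
[2] r7 [cough, o2_sat_low => sore_throat]. ⇒ new: sore_throat.
[3] r10 [sore_throat, followup_48h => hydration_advised]. ⇒ new: hydration_advised.
[4] r2 [hydration_advised, fever_present => admit]; r5 [hydration_advised, fever_present => rapid_test_pos]. ⇒ new: admit, rapid_test_pos.
[5] r12 [rapid_test_pos => immunocompromised]. ⇒ new: immunocompromised.
immunocompromised first appears in round 5.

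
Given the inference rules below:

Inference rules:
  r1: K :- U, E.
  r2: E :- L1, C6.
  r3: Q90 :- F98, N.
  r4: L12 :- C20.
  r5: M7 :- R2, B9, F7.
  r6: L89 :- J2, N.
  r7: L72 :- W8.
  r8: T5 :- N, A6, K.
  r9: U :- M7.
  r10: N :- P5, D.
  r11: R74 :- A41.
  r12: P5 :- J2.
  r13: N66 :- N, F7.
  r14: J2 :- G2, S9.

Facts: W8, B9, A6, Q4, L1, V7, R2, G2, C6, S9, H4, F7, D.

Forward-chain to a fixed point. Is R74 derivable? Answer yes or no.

no

Round 1 fires r2, r5, r7, r14, giving E, M7, L72, J2.
Round 2 fires r9, r12, giving U, P5.
Round 3 fires r1, r10, giving K, N.
Round 4 fires r6, r8, r13, giving L89, T5, N66.
Fixed point reached. R74 is concluded only by r11; r11 needs A41 (never derived).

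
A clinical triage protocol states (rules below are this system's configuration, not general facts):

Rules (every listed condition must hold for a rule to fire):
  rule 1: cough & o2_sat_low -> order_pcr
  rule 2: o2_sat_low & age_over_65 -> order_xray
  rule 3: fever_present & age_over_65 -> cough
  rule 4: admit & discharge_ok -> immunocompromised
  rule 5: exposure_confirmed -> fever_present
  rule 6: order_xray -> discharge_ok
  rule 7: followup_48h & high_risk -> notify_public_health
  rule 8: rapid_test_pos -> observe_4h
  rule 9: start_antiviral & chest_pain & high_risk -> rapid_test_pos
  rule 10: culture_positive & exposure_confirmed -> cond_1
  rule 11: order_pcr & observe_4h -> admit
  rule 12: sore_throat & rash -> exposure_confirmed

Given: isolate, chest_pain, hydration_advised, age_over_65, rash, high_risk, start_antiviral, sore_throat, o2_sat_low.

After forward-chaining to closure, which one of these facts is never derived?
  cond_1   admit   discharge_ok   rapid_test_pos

cond_1

Round 1 — rule 2, rule 9, rule 12, derive order_xray, rapid_test_pos, exposure_confirmed.
Round 2 — rule 5, rule 6, rule 8, derive fever_present, discharge_ok, observe_4h.
Round 3 — rule 3, derive cough.
Round 4 — rule 1, derive order_pcr.
Round 5 — rule 11, derive admit.
Round 6 — rule 4, derive immunocompromised.
Derived: admit (round 5), discharge_ok (round 2), rapid_test_pos (round 1). cond_1 never appears in any round.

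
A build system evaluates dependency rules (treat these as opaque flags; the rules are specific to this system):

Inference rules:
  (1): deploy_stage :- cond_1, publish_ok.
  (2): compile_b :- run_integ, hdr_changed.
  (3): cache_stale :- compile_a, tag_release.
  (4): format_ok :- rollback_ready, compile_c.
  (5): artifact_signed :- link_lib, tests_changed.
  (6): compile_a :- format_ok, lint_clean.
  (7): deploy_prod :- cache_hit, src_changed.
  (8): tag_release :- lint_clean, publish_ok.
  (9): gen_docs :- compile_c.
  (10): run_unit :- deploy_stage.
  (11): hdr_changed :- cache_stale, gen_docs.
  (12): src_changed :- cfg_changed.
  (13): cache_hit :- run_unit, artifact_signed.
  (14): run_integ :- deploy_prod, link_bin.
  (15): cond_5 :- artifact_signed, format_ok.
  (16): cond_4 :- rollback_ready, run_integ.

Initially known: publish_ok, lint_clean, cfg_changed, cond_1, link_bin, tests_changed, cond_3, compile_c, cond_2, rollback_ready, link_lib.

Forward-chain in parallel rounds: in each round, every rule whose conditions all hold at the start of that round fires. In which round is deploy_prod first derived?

[1] (1) [deploy_stage :- cond_1, publish_ok.]; (4) [format_ok :- rollback_ready, compile_c.]; (5) [artifact_signed :- link_lib, tests_changed.]; (8) [tag_release :- lint_clean, publish_ok.]; (9) [gen_docs :- compile_c.]; (12) [src_changed :- cfg_changed.]. ⇒ new: deploy_stage, format_ok, artifact_signed, tag_release, gen_docs, src_changed.
[2] (6) [compile_a :- format_ok, lint_clean.]; (10) [run_unit :- deploy_stage.]; (15) [cond_5 :- artifact_signed, format_ok.]. ⇒ new: compile_a, run_unit, cond_5.
[3] (3) [cache_stale :- compile_a, tag_release.]; (13) [cache_hit :- run_unit, artifact_signed.]. ⇒ new: cache_stale, cache_hit.
[4] (7) [deploy_prod :- cache_hit, src_changed.]; (11) [hdr_changed :- cache_stale, gen_docs.]. ⇒ new: deploy_prod, hdr_changed.
deploy_prod first appears in round 4.

4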